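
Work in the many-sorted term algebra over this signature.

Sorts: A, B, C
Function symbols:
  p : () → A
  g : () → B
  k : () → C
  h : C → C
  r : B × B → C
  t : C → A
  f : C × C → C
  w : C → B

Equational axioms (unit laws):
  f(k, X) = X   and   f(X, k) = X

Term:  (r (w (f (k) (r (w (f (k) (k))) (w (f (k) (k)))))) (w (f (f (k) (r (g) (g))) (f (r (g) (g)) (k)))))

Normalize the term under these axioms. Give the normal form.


normal form = (r (w (r (w (k)) (w (k)))) (w (f (r (g) (g)) (r (g) (g)))))

1. (r (w (f (k) (r (w (f (k) (k))) (w (f (k) (k)))))) (w (f (f (k) (r (g) (g))) (f (r (g) (g)) (k)))))  →  (r (w (r (w (f (k) (k))) (w (f (k) (k))))) (w (f (f (k) (r (g) (g))) (f (r (g) (g)) (k)))))
2. (r (w (r (w (f (k) (k))) (w (f (k) (k))))) (w (f (f (k) (r (g) (g))) (f (r (g) (g)) (k)))))  →  (r (w (r (w (k)) (w (f (k) (k))))) (w (f (f (k) (r (g) (g))) (f (r (g) (g)) (k)))))
3. (r (w (r (w (k)) (w (f (k) (k))))) (w (f (f (k) (r (g) (g))) (f (r (g) (g)) (k)))))  →  (r (w (r (w (k)) (w (k)))) (w (f (f (k) (r (g) (g))) (f (r (g) (g)) (k)))))
4. (r (w (r (w (k)) (w (k)))) (w (f (f (k) (r (g) (g))) (f (r (g) (g)) (k)))))  →  (r (w (r (w (k)) (w (k)))) (w (f (r (g) (g)) (f (r (g) (g)) (k)))))
5. (r (w (r (w (k)) (w (k)))) (w (f (r (g) (g)) (f (r (g) (g)) (k)))))  →  (r (w (r (w (k)) (w (k)))) (w (f (r (g) (g)) (r (g) (g)))))


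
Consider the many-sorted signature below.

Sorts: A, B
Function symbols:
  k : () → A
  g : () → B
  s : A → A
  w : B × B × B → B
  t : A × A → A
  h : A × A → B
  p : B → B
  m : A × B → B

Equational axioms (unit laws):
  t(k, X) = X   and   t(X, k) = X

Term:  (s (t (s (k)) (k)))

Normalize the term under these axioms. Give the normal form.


normal form = (s (s (k)))

1. (s (t (s (k)) (k)))  →  (s (s (k)))


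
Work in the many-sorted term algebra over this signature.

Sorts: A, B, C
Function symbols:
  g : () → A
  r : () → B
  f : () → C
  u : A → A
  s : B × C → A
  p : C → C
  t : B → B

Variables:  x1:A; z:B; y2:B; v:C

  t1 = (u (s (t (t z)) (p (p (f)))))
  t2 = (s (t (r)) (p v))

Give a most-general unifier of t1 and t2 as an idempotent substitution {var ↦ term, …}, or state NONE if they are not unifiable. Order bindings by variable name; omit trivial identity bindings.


NONE (not unifiable)

head clash or occurs-check failure — not unifiable


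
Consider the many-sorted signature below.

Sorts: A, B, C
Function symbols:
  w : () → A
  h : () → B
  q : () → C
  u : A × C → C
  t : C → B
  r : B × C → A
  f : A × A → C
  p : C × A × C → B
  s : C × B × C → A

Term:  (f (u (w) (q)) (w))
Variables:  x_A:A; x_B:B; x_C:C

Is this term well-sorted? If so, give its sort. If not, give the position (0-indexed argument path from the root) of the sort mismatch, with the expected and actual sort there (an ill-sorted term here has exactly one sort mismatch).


    (w) : A
    (q) : C
  (u (w) (q)) : C
  (w) : A
(f (u (w) (q)) (w)) : ✗ arg 0 at [0] has sort C, expected A

ill-sorted at position [0]: expected A, got C


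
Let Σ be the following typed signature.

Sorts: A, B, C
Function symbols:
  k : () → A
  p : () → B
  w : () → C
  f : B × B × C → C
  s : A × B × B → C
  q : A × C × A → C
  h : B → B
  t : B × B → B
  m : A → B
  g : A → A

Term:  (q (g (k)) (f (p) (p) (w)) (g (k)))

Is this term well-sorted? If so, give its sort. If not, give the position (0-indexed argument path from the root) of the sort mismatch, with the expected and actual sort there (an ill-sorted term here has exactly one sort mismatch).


    (k) : A
  (g (k)) : A
    (p) : B
    (p) : B
    (w) : C
  (f (p) (p) (w)) : C
    (k) : A
  (g (k)) : A
(q (g (k)) (f (p) (p) (w)) (g (k))) : C

well-sorted; sort = C


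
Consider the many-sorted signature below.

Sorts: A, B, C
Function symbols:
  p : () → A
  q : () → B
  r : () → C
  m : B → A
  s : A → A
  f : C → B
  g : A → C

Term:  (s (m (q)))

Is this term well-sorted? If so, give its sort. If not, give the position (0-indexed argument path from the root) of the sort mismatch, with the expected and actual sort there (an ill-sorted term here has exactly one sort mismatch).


    (q) : B
  (m (q)) : A
(s (m (q))) : A

well-sorted; sort = A


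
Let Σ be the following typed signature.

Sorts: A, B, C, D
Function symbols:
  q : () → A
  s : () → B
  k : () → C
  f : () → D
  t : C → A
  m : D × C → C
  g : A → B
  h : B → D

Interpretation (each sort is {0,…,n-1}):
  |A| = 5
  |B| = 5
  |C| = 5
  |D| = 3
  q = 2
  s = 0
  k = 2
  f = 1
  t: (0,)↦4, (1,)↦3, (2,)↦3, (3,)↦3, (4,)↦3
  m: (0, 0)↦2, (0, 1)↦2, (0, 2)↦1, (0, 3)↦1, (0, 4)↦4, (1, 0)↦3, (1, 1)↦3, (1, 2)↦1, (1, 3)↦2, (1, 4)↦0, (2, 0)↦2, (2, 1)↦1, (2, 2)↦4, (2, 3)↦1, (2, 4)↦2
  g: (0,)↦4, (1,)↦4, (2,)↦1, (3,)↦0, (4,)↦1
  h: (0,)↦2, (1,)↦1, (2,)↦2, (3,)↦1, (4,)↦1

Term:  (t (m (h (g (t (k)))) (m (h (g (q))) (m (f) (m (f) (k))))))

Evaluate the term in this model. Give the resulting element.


value = 3

  k = 2
  (t (k)) = t(2,) = 3
  (g (t (k))) = g(3,) = 0
  (h (g (t (k)))) = h(0,) = 2
  q = 2
  (g (q)) = g(2,) = 1
  (h (g (q))) = h(1,) = 1
  f = 1
  f = 1
  k = 2
  (m (f) (k)) = m(1, 2) = 1
  (m (f) (m (f) (k))) = m(1, 1) = 3
  (m (h (g (q))) (m (f) (m (f) (k)))) = m(1, 3) = 2
  (m (h (g (t (k)))) (m (h (g (q))) (m (f) (m (f) (k))))) = m(2, 2) = 4
  (t (m (h (g (t (k)))) (m (h (g (q))) (m (f) (m (f) (k)))))) = t(4,) = 3


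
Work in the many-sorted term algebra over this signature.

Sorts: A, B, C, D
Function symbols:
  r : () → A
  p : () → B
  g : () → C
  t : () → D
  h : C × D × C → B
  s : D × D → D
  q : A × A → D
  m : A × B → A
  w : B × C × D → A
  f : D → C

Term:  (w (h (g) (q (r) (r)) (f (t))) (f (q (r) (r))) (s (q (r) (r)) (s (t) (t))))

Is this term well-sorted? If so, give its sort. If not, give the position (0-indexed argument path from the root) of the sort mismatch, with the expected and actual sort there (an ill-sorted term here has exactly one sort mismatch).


    (g) : C
      (r) : A
      (r) : A
    (q (r) (r)) : D
      (t) : D
    (f (t)) : C
  (h (g) (q (r) (r)) (f (t))) : B
      (r) : A
      (r) : A
    (q (r) (r)) : D
  (f (q (r) (r))) : C
      (r) : A
      (r) : A
    (q (r) (r)) : D
      (t) : D
      (t) : D
    (s (t) (t)) : D
  (s (q (r) (r)) (s (t) (t))) : D
(w (h (g) (q (r) (r)) (f (t))) (f (q (r) (r))) (s (q (r) (r)) (s (t) (t)))) : A

well-sorted; sort = A


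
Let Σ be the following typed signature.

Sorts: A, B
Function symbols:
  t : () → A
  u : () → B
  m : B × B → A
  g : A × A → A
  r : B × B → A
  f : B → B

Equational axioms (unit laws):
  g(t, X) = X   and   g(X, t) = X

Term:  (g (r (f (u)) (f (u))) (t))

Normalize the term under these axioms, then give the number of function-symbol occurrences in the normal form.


size = 5

1. (g (r (f (u)) (f (u))) (t))  →  (r (f (u)) (f (u)))
normal form: (r (f (u)) (f (u)))


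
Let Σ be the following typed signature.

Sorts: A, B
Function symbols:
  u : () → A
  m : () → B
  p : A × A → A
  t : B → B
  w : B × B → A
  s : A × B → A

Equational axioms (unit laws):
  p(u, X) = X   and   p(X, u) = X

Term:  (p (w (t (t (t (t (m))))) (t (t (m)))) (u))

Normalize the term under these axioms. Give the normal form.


1. (p (w (t (t (t (t (m))))) (t (t (m)))) (u))  →  (w (t (t (t (t (m))))) (t (t (m))))

normal form = (w (t (t (t (t (m))))) (t (t (m))))


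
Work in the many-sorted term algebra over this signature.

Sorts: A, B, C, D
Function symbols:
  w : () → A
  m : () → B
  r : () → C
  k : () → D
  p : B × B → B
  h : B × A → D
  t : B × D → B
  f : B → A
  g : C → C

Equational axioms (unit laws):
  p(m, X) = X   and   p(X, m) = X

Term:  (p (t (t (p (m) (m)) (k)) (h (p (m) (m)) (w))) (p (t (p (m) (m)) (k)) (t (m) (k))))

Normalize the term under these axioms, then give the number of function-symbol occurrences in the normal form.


1. (p (t (t (p (m) (m)) (k)) (h (p (m) (m)) (w))) (p (t (p (m) (m)) (k)) (t (m) (k))))  →  (p (t (t (m) (k)) (h (p (m) (m)) (w))) (p (t (p (m) (m)) (k)) (t (m) (k))))
2. (p (t (t (m) (k)) (h (p (m) (m)) (w))) (p (t (p (m) (m)) (k)) (t (m) (k))))  →  (p (t (t (m) (k)) (h (m) (w))) (p (t (p (m) (m)) (k)) (t (m) (k))))
3. (p (t (t (m) (k)) (h (m) (w))) (p (t (p (m) (m)) (k)) (t (m) (k))))  →  (p (t (t (m) (k)) (h (m) (w))) (p (t (m) (k)) (t (m) (k))))
normal form: (p (t (t (m) (k)) (h (m) (w))) (p (t (m) (k)) (t (m) (k))))

size = 15


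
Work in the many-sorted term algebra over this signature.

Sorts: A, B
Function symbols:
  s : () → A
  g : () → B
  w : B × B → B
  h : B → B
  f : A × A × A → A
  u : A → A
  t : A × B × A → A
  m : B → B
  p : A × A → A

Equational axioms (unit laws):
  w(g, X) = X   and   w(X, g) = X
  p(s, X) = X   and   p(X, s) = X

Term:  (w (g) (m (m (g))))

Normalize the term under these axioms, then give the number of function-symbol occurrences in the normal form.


1. (w (g) (m (m (g))))  →  (m (m (g)))
normal form: (m (m (g)))

size = 3


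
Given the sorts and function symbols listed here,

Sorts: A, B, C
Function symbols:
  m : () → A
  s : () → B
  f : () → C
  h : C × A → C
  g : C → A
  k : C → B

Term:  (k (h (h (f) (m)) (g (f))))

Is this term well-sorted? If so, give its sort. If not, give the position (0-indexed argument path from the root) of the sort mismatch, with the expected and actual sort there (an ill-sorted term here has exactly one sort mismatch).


well-sorted; sort = B

      (f) : C
      (m) : A
    (h (f) (m)) : C
      (f) : C
    (g (f)) : A
  (h (h (f) (m)) (g (f))) : C
(k (h (h (f) (m)) (g (f)))) : B


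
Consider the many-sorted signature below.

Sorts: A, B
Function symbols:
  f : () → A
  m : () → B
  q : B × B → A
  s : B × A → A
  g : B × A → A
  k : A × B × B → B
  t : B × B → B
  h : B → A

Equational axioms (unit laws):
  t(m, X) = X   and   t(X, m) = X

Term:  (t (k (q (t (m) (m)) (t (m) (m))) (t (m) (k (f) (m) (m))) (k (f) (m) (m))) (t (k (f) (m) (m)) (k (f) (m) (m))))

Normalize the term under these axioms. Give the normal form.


normal form = (t (k (q (m) (m)) (k (f) (m) (m)) (k (f) (m) (m))) (t (k (f) (m) (m)) (k (f) (m) (m))))

1. (t (k (q (t (m) (m)) (t (m) (m))) (t (m) (k (f) (m) (m))) (k (f) (m) (m))) (t (k (f) (m) (m)) (k (f) (m) (m))))  →  (t (k (q (m) (t (m) (m))) (t (m) (k (f) (m) (m))) (k (f) (m) (m))) (t (k (f) (m) (m)) (k (f) (m) (m))))
2. (t (k (q (m) (t (m) (m))) (t (m) (k (f) (m) (m))) (k (f) (m) (m))) (t (k (f) (m) (m)) (k (f) (m) (m))))  →  (t (k (q (m) (m)) (t (m) (k (f) (m) (m))) (k (f) (m) (m))) (t (k (f) (m) (m)) (k (f) (m) (m))))
3. (t (k (q (m) (m)) (t (m) (k (f) (m) (m))) (k (f) (m) (m))) (t (k (f) (m) (m)) (k (f) (m) (m))))  →  (t (k (q (m) (m)) (k (f) (m) (m)) (k (f) (m) (m))) (t (k (f) (m) (m)) (k (f) (m) (m))))


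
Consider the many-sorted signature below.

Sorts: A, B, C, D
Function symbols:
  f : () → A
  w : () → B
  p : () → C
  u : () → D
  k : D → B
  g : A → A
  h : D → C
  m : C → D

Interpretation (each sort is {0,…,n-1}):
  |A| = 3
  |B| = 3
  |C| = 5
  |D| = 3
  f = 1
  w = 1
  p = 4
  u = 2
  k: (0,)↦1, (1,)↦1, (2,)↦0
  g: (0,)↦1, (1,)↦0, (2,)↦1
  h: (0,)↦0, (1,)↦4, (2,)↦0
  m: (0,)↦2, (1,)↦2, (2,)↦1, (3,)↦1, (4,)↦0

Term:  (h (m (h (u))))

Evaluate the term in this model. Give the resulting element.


  u = 2
  (h (u)) = h(2,) = 0
  (m (h (u))) = m(0,) = 2
  (h (m (h (u)))) = h(2,) = 0

value = 0


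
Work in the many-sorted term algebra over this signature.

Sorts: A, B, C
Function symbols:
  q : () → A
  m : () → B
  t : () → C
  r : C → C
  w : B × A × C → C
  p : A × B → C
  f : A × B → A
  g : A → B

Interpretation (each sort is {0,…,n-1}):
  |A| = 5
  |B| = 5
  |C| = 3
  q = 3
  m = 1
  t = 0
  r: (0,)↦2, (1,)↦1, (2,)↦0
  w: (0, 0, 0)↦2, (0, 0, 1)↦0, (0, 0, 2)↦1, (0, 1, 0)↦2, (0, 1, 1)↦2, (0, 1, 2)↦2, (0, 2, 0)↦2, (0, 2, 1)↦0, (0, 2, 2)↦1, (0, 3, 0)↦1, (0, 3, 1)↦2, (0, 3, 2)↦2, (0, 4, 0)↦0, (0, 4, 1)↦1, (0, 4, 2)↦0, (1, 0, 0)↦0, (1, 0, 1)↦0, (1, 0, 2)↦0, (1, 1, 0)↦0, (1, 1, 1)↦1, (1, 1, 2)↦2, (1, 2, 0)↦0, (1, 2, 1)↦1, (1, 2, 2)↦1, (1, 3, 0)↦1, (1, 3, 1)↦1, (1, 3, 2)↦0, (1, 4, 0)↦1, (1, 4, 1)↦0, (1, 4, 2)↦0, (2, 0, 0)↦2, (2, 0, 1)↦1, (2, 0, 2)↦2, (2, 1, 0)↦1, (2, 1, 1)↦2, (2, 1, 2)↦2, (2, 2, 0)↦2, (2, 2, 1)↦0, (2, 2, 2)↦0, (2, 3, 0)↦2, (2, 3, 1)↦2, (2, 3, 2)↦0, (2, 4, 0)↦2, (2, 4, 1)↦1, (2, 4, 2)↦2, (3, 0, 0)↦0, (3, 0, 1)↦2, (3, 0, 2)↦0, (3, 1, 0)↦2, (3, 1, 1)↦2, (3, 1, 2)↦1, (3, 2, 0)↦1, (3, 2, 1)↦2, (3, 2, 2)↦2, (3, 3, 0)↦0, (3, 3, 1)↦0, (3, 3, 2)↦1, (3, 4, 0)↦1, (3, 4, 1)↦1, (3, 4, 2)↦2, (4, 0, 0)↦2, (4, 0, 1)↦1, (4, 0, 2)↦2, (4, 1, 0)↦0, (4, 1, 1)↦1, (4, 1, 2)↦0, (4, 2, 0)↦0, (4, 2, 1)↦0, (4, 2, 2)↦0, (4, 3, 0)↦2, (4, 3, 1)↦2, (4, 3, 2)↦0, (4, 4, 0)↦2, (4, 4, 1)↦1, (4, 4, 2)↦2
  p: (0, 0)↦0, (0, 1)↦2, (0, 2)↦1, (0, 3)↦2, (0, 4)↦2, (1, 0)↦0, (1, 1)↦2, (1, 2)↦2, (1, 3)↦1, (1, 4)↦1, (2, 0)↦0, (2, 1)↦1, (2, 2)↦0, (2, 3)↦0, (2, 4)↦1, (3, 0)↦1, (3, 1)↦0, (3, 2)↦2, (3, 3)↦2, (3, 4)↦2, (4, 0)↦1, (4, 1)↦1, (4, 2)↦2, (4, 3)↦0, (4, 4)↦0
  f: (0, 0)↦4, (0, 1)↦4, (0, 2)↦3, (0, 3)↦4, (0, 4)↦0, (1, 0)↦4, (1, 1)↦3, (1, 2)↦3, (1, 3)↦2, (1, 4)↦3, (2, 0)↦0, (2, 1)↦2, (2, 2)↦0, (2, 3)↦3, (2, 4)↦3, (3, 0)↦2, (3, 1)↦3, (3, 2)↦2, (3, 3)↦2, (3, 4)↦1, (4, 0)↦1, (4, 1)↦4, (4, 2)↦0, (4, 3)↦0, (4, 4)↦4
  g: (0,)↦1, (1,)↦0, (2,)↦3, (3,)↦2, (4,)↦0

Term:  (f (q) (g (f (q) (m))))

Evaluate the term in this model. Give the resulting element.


value = 2

  q = 3
  q = 3
  m = 1
  (f (q) (m)) = f(3, 1) = 3
  (g (f (q) (m))) = g(3,) = 2
  (f (q) (g (f (q) (m)))) = f(3, 2) = 2


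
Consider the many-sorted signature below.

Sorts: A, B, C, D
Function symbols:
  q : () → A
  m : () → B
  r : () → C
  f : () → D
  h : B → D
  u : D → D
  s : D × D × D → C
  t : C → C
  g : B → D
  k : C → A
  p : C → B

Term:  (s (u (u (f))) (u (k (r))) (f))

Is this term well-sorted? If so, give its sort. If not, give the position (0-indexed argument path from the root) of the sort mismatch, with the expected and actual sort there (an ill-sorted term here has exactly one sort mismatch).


ill-sorted at position [1, 0]: expected D, got A

      (f) : D
    (u (f)) : D
  (u (u (f))) : D
      (r) : C
    (k (r)) : A
  (u (k (r))) : ✗ arg 0 at [1, 0] has sort A, expected D
  (f) : D


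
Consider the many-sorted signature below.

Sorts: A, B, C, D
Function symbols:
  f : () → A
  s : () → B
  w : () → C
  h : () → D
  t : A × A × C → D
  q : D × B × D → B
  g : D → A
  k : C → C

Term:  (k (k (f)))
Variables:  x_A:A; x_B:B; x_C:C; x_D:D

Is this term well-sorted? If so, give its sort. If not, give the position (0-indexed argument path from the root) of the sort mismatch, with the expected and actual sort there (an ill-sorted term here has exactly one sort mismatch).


ill-sorted at position [0, 0]: expected C, got A

    (f) : A
  (k (f)) : ✗ arg 0 at [0, 0] has sort A, expected C


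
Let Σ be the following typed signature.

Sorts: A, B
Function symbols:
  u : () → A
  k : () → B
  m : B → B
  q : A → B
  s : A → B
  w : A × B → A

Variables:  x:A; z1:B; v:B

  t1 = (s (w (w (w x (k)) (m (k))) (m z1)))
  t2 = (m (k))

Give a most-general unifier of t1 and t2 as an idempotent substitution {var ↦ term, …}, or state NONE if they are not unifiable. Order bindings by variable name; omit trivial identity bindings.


head clash or occurs-check failure — not unifiable

NONE (not unifiable)


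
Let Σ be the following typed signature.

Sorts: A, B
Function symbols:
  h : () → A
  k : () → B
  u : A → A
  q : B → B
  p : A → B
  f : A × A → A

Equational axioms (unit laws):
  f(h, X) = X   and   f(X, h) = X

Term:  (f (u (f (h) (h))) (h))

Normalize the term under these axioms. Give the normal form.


normal form = (u (h))

1. (f (u (f (h) (h))) (h))  →  (u (f (h) (h)))
2. (u (f (h) (h)))  →  (u (h))


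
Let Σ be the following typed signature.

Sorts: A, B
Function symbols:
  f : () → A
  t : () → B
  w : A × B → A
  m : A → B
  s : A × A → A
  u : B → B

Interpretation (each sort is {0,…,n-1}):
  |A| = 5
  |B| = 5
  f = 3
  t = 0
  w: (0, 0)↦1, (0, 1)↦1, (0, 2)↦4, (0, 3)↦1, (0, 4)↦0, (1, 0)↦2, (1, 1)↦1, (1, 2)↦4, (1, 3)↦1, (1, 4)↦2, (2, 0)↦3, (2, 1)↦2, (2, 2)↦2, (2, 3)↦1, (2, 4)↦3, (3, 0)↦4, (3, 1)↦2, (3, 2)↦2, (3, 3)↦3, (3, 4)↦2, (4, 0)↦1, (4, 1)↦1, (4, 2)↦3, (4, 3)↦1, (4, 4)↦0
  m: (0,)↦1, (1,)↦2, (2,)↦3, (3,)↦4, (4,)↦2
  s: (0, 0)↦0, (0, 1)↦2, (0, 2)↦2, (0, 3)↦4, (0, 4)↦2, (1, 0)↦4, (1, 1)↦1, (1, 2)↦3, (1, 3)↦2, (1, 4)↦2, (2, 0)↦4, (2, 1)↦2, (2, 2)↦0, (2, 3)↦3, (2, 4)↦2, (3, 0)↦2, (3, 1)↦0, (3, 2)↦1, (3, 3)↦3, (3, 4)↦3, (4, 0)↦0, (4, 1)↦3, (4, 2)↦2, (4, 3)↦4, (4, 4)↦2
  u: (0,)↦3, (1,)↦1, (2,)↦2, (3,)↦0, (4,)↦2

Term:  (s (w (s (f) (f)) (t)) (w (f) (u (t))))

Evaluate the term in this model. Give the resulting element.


value = 4

  f = 3
  f = 3
  (s (f) (f)) = s(3, 3) = 3
  t = 0
  (w (s (f) (f)) (t)) = w(3, 0) = 4
  f = 3
  t = 0
  (u (t)) = u(0,) = 3
  (w (f) (u (t))) = w(3, 3) = 3
  (s (w (s (f) (f)) (t)) (w (f) (u (t)))) = s(4, 3) = 4


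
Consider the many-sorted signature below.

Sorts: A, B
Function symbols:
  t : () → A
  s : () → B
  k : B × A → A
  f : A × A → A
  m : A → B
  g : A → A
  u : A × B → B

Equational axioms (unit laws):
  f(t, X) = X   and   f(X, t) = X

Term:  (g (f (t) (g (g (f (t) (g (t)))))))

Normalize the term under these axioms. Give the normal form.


normal form = (g (g (g (g (t)))))

1. (g (f (t) (g (g (f (t) (g (t)))))))  →  (g (g (g (f (t) (g (t))))))
2. (g (g (g (f (t) (g (t))))))  →  (g (g (g (g (t)))))


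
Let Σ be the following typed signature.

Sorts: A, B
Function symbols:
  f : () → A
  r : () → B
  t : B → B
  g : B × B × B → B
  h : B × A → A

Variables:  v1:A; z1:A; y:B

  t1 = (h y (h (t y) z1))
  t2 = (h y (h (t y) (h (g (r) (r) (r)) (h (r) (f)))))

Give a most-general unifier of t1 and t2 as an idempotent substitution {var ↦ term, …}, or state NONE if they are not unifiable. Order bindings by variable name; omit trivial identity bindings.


{z1 ↦ (h (g (r) (r) (r)) (h (r) (f)))}


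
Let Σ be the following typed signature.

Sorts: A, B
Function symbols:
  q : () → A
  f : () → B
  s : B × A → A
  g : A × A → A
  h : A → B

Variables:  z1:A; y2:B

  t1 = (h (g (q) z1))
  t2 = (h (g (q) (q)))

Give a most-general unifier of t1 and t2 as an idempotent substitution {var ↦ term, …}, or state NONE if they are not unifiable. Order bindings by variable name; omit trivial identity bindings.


{z1 ↦ (q)}


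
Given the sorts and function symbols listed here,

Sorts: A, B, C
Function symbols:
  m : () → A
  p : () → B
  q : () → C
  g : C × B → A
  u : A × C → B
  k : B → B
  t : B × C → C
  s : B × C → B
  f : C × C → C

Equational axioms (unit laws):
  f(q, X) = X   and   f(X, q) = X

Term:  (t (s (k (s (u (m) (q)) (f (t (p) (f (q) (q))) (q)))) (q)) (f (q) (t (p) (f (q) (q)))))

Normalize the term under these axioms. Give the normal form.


1. (t (s (k (s (u (m) (q)) (f (t (p) (f (q) (q))) (q)))) (q)) (f (q) (t (p) (f (q) (q)))))  →  (t (s (k (s (u (m) (q)) (t (p) (f (q) (q))))) (q)) (f (q) (t (p) (f (q) (q)))))
2. (t (s (k (s (u (m) (q)) (t (p) (f (q) (q))))) (q)) (f (q) (t (p) (f (q) (q)))))  →  (t (s (k (s (u (m) (q)) (t (p) (q)))) (q)) (f (q) (t (p) (f (q) (q)))))
3. (t (s (k (s (u (m) (q)) (t (p) (q)))) (q)) (f (q) (t (p) (f (q) (q)))))  →  (t (s (k (s (u (m) (q)) (t (p) (q)))) (q)) (t (p) (f (q) (q))))
4. (t (s (k (s (u (m) (q)) (t (p) (q)))) (q)) (t (p) (f (q) (q))))  →  (t (s (k (s (u (m) (q)) (t (p) (q)))) (q)) (t (p) (q)))

normal form = (t (s (k (s (u (m) (q)) (t (p) (q)))) (q)) (t (p) (q)))


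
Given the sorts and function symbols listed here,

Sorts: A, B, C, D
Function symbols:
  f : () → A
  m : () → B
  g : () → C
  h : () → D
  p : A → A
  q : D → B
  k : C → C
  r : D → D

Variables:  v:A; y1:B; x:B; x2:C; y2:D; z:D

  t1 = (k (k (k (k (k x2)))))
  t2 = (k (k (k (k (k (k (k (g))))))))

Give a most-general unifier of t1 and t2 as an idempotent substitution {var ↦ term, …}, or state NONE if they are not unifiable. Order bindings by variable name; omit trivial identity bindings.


{x2 ↦ (k (k (g)))}


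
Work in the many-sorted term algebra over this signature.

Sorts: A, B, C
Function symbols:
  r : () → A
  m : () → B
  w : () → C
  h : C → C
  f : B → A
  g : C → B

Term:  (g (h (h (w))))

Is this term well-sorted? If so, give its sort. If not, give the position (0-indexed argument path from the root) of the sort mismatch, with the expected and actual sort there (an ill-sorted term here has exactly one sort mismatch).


      (w) : C
    (h (w)) : C
  (h (h (w))) : C
(g (h (h (w)))) : B

well-sorted; sort = B


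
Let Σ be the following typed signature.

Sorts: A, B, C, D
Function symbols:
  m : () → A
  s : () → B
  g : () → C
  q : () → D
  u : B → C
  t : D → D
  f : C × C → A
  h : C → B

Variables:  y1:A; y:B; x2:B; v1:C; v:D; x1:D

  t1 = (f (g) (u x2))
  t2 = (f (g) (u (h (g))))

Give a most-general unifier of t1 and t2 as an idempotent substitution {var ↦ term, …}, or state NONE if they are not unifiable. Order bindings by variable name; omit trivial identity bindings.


{x2 ↦ (h (g))}


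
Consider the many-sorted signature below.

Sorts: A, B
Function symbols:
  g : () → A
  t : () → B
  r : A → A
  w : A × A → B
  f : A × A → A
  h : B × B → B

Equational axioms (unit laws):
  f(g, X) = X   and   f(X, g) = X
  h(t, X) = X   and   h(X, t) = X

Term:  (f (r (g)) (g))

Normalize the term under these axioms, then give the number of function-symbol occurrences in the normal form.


size = 2

1. (f (r (g)) (g))  →  (r (g))
normal form: (r (g))


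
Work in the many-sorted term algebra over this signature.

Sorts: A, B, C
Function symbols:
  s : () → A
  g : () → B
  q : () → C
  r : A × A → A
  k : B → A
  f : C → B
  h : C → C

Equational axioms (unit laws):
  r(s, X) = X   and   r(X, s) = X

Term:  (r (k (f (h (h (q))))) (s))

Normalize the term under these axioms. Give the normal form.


normal form = (k (f (h (h (q)))))

1. (r (k (f (h (h (q))))) (s))  →  (k (f (h (h (q)))))


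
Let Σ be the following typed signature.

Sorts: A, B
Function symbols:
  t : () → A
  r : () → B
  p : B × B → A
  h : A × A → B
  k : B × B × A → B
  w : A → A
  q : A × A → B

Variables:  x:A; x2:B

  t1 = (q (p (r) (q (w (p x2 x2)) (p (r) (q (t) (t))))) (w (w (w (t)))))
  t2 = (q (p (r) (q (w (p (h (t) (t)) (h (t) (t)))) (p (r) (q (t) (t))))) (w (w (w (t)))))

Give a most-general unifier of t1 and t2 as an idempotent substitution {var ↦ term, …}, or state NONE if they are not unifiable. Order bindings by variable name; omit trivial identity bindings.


{x2 ↦ (h (t) (t))}


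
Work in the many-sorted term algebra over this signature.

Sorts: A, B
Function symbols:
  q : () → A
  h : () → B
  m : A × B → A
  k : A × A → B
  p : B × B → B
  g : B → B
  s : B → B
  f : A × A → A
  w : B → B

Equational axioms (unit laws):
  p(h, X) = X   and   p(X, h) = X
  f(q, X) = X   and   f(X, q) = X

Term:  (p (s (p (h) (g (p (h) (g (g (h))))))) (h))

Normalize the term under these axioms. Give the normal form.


normal form = (s (g (g (g (h)))))

1. (p (s (p (h) (g (p (h) (g (g (h))))))) (h))  →  (s (p (h) (g (p (h) (g (g (h)))))))
2. (s (p (h) (g (p (h) (g (g (h)))))))  →  (s (g (p (h) (g (g (h))))))
3. (s (g (p (h) (g (g (h))))))  →  (s (g (g (g (h)))))


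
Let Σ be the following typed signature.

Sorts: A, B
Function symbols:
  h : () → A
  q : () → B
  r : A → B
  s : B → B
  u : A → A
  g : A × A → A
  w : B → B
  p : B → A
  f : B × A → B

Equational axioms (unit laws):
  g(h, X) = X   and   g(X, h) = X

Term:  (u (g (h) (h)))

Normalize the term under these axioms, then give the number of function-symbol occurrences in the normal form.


1. (u (g (h) (h)))  →  (u (h))
normal form: (u (h))

size = 2


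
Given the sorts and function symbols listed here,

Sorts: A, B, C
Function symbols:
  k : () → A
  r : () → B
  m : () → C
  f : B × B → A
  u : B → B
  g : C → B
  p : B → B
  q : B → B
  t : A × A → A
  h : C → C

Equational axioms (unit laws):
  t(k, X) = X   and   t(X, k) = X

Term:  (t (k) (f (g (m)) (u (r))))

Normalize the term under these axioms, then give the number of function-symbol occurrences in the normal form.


1. (t (k) (f (g (m)) (u (r))))  →  (f (g (m)) (u (r)))
normal form: (f (g (m)) (u (r)))

size = 5


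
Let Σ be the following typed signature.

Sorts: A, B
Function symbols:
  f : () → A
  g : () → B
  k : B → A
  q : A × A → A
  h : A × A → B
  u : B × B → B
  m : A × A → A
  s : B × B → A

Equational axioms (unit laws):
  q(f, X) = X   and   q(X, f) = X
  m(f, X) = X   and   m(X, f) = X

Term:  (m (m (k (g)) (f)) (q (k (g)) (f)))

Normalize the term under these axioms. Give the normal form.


normal form = (m (k (g)) (k (g)))

1. (m (m (k (g)) (f)) (q (k (g)) (f)))  →  (m (k (g)) (q (k (g)) (f)))
2. (m (k (g)) (q (k (g)) (f)))  →  (m (k (g)) (k (g)))


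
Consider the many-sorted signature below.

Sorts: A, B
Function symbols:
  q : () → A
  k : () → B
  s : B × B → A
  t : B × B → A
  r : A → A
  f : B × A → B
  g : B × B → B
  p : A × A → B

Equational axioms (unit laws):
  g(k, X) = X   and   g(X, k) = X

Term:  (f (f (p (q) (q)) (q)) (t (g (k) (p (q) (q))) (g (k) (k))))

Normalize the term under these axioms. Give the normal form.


1. (f (f (p (q) (q)) (q)) (t (g (k) (p (q) (q))) (g (k) (k))))  →  (f (f (p (q) (q)) (q)) (t (p (q) (q)) (g (k) (k))))
2. (f (f (p (q) (q)) (q)) (t (p (q) (q)) (g (k) (k))))  →  (f (f (p (q) (q)) (q)) (t (p (q) (q)) (k)))

normal form = (f (f (p (q) (q)) (q)) (t (p (q) (q)) (k)))


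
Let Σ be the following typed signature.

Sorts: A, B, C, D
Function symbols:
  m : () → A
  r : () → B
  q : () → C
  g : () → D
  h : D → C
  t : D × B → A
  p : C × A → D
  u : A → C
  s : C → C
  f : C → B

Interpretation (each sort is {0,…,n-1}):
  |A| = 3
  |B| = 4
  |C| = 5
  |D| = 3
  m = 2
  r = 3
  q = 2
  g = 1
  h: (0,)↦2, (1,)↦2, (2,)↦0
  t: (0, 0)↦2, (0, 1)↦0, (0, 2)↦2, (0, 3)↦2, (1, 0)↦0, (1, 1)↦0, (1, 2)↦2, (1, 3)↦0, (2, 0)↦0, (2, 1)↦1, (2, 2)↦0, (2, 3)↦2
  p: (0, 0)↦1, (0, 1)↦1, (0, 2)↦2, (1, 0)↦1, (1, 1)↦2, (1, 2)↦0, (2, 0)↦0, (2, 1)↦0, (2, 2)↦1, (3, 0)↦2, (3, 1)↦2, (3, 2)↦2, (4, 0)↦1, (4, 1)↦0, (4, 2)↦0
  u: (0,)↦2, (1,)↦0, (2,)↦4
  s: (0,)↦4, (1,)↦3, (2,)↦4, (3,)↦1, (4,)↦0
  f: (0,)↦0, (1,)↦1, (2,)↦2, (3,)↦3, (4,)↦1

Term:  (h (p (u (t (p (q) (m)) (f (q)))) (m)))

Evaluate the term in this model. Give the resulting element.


  q = 2
  m = 2
  (p (q) (m)) = p(2, 2) = 1
  q = 2
  (f (q)) = f(2,) = 2
  (t (p (q) (m)) (f (q))) = t(1, 2) = 2
  (u (t (p (q) (m)) (f (q)))) = u(2,) = 4
  m = 2
  (p (u (t (p (q) (m)) (f (q)))) (m)) = p(4, 2) = 0
  (h (p (u (t (p (q) (m)) (f (q)))) (m))) = h(0,) = 2

value = 2


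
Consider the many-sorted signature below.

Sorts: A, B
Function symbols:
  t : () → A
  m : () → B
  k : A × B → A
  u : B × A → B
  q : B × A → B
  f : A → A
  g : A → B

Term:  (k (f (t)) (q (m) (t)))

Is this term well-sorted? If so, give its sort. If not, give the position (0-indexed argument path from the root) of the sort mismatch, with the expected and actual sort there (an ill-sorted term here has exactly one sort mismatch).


well-sorted; sort = A

    (t) : A
  (f (t)) : A
    (m) : B
    (t) : A
  (q (m) (t)) : B
(k (f (t)) (q (m) (t))) : A


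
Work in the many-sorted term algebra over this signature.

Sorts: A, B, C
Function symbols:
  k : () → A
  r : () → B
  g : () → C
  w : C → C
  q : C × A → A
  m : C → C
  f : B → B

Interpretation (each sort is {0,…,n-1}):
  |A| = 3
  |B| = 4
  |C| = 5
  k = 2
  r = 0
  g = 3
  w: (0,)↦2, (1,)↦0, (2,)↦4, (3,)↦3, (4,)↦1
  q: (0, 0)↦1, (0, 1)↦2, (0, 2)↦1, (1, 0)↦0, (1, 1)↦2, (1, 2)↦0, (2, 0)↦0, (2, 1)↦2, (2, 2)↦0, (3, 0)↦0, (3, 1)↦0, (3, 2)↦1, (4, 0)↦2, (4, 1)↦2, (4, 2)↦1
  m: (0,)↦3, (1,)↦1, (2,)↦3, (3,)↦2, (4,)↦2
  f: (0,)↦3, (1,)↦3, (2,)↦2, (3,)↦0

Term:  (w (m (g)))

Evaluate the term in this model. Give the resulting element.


value = 4

  g = 3
  (m (g)) = m(3,) = 2
  (w (m (g))) = w(2,) = 4


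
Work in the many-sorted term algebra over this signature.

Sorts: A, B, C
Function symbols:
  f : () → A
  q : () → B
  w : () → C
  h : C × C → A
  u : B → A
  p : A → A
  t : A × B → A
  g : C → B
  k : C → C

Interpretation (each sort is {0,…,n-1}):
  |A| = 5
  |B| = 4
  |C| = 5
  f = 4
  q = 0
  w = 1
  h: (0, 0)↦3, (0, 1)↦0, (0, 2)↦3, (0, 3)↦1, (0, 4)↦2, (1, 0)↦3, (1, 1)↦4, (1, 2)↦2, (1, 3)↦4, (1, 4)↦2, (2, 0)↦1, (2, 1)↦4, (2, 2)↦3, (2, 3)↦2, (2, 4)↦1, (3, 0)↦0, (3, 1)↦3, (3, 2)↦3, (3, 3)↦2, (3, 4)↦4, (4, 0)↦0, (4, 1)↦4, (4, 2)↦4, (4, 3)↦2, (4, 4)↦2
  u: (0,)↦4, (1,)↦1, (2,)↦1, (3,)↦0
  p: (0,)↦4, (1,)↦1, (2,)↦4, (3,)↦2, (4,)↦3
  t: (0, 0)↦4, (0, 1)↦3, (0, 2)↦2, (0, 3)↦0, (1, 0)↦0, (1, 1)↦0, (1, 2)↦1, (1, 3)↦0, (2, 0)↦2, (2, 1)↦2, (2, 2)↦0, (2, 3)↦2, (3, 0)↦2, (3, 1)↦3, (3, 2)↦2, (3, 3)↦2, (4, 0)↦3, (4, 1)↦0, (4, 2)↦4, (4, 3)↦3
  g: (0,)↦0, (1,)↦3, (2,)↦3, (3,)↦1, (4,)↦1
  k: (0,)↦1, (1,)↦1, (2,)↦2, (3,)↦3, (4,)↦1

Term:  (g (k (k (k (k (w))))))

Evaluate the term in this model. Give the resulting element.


value = 3

  w = 1
  (k (w)) = k(1,) = 1
  (k (k (w))) = k(1,) = 1
  (k (k (k (w)))) = k(1,) = 1
  (k (k (k (k (w))))) = k(1,) = 1
  (g (k (k (k (k (w)))))) = g(1,) = 3


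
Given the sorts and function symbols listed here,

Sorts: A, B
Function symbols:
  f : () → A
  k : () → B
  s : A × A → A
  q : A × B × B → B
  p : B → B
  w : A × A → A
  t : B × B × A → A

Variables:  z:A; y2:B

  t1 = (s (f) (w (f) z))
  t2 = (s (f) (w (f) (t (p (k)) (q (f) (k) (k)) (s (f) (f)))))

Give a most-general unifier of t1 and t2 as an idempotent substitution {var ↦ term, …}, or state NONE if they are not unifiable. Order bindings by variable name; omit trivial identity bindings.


{z ↦ (t (p (k)) (q (f) (k) (k)) (s (f) (f)))}


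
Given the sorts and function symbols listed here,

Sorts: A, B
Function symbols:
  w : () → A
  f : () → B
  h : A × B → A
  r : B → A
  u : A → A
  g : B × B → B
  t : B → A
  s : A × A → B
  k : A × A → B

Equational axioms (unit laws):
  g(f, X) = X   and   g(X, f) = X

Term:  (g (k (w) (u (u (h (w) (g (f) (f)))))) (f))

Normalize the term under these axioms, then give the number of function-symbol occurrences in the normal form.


size = 7

1. (g (k (w) (u (u (h (w) (g (f) (f)))))) (f))  →  (k (w) (u (u (h (w) (g (f) (f))))))
2. (k (w) (u (u (h (w) (g (f) (f))))))  →  (k (w) (u (u (h (w) (f)))))
normal form: (k (w) (u (u (h (w) (f)))))


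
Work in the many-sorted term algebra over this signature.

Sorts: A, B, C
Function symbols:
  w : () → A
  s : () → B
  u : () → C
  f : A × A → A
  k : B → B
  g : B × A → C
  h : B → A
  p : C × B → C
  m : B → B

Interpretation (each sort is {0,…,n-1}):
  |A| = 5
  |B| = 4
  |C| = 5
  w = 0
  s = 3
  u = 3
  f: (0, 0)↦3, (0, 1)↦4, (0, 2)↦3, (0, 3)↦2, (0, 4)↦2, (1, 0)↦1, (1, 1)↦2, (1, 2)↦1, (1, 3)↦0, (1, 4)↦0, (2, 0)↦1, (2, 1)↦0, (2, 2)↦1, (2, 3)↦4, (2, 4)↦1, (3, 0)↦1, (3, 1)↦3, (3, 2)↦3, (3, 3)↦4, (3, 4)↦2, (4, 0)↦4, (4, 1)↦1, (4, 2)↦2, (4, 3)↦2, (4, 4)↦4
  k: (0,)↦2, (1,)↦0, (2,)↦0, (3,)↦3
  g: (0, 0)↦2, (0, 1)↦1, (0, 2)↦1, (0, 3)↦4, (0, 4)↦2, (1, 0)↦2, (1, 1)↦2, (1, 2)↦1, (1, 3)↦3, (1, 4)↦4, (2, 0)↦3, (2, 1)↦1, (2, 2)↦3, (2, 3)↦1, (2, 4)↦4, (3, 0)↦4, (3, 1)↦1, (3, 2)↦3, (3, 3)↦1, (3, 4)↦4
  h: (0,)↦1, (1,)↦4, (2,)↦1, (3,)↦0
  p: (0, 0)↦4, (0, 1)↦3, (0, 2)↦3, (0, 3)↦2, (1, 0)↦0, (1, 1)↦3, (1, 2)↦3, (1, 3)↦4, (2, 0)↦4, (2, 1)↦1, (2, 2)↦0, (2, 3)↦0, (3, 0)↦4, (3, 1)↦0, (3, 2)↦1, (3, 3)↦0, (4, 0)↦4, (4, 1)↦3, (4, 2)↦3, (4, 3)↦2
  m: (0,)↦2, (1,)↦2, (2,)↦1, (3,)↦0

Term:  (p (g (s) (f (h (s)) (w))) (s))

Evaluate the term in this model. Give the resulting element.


  s = 3
  s = 3
  (h (s)) = h(3,) = 0
  w = 0
  (f (h (s)) (w)) = f(0, 0) = 3
  (g (s) (f (h (s)) (w))) = g(3, 3) = 1
  s = 3
  (p (g (s) (f (h (s)) (w))) (s)) = p(1, 3) = 4

value = 4


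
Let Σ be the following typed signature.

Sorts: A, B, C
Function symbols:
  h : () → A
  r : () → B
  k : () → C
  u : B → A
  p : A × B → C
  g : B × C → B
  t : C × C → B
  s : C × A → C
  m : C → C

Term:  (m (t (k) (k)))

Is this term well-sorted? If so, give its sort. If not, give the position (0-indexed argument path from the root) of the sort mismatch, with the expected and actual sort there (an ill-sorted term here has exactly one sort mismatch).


ill-sorted at position [0]: expected C, got B

    (k) : C
    (k) : C
  (t (k) (k)) : B
(m (t (k) (k))) : ✗ arg 0 at [0] has sort B, expected C


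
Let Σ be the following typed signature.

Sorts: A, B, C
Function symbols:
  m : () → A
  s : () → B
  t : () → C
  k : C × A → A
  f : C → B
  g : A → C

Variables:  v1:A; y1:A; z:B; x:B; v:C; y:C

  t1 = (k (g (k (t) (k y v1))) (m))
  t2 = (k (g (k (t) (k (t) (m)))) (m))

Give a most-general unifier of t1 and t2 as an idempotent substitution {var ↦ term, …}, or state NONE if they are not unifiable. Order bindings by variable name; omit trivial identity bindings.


{v1 ↦ (m), y ↦ (t)}


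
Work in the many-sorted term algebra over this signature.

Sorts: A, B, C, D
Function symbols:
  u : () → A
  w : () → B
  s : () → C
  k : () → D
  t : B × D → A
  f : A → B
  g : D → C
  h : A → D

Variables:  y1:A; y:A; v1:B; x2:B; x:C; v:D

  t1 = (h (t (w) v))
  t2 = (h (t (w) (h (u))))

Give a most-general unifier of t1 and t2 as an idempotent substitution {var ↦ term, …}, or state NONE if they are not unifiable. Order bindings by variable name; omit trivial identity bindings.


{v ↦ (h (u))}


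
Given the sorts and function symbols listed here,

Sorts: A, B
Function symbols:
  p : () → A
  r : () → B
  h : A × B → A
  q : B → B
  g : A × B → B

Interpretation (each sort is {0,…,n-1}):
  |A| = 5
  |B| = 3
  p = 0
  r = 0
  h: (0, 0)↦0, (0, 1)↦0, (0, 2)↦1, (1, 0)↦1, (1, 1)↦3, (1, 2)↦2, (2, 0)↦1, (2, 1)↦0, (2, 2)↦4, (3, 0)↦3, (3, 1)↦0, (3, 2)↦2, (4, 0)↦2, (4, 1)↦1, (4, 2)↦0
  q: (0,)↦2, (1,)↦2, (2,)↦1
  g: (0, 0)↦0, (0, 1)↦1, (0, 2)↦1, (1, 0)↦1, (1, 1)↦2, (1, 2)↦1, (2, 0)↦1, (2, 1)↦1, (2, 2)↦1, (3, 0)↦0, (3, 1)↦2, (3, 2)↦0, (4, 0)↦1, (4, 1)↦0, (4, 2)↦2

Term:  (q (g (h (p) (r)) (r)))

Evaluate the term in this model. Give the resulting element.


value = 2

  p = 0
  r = 0
  (h (p) (r)) = h(0, 0) = 0
  r = 0
  (g (h (p) (r)) (r)) = g(0, 0) = 0
  (q (g (h (p) (r)) (r))) = q(0,) = 2


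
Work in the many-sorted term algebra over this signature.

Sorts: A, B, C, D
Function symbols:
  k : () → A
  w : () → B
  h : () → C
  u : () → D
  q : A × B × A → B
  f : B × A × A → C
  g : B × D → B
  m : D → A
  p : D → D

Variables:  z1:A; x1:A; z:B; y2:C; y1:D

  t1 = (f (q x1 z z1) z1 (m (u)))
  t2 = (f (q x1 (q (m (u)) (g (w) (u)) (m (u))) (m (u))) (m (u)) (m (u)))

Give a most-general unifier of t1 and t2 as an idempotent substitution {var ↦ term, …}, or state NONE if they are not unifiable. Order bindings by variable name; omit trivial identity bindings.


{z ↦ (q (m (u)) (g (w) (u)) (m (u))), z1 ↦ (m (u))}


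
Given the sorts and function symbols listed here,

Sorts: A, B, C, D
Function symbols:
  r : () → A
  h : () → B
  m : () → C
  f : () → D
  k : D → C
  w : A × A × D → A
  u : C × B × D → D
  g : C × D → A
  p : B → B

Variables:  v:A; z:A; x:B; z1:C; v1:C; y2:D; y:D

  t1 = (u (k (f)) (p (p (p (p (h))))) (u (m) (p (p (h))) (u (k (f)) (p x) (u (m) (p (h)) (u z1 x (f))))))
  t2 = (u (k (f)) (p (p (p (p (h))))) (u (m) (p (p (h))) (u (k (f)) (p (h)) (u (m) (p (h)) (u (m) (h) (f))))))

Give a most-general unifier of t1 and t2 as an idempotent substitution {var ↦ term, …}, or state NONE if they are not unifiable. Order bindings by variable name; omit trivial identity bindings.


{x ↦ (h), z1 ↦ (m)}


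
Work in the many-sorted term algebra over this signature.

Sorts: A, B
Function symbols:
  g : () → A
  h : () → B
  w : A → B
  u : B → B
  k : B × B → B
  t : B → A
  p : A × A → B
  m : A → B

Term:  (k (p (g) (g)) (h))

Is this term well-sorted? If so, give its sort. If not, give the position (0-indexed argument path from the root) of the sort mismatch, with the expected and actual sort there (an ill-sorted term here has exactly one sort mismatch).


    (g) : A
    (g) : A
  (p (g) (g)) : B
  (h) : B
(k (p (g) (g)) (h)) : B

well-sorted; sort = B


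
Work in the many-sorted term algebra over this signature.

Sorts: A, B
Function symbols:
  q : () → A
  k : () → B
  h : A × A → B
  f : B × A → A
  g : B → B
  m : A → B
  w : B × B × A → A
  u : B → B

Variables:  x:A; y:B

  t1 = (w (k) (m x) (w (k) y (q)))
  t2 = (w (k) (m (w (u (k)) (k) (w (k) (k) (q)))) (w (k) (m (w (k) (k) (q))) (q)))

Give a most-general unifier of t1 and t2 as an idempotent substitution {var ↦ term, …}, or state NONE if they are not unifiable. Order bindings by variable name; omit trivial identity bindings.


{x ↦ (w (u (k)) (k) (w (k) (k) (q))), y ↦ (m (w (k) (k) (q)))}


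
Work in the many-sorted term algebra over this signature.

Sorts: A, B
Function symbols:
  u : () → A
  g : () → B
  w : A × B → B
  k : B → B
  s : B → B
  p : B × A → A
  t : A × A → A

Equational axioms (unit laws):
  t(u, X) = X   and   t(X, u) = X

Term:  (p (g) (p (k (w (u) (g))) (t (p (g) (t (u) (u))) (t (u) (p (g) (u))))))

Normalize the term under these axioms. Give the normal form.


1. (p (g) (p (k (w (u) (g))) (t (p (g) (t (u) (u))) (t (u) (p (g) (u))))))  →  (p (g) (p (k (w (u) (g))) (t (p (g) (u)) (t (u) (p (g) (u))))))
2. (p (g) (p (k (w (u) (g))) (t (p (g) (u)) (t (u) (p (g) (u))))))  →  (p (g) (p (k (w (u) (g))) (t (p (g) (u)) (p (g) (u)))))

normal form = (p (g) (p (k (w (u) (g))) (t (p (g) (u)) (p (g) (u)))))


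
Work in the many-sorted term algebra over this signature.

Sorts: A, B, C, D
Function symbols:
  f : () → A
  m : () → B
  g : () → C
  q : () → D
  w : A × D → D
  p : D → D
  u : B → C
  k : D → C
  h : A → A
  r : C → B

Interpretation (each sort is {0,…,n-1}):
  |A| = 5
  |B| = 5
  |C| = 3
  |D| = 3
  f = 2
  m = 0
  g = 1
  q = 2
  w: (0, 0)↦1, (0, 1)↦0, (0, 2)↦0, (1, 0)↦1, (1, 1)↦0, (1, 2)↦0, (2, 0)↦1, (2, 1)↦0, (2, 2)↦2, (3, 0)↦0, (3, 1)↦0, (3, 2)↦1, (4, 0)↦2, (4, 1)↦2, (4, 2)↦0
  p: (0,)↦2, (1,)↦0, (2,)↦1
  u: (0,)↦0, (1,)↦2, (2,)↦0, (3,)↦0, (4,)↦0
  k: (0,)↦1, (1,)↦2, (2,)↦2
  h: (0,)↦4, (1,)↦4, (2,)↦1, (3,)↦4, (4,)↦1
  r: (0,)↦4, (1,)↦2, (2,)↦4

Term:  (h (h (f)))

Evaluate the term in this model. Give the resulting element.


  f = 2
  (h (f)) = h(2,) = 1
  (h (h (f))) = h(1,) = 4

value = 4


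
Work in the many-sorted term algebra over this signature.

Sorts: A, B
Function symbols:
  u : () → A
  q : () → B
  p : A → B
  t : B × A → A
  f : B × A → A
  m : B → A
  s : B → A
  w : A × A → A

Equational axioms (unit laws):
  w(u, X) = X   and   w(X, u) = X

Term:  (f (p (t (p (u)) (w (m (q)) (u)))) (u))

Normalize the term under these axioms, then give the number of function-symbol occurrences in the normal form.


size = 8

1. (f (p (t (p (u)) (w (m (q)) (u)))) (u))  →  (f (p (t (p (u)) (m (q)))) (u))
normal form: (f (p (t (p (u)) (m (q)))) (u))
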